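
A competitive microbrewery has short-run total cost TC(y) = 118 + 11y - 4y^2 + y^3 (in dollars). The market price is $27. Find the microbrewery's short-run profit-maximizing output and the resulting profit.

Profit = -$54 at y = 4

AVC = 11 - 4y + y^2; min AVC = $7 at y = 2. Since P = $27 ≥ min AVC, the firm produces.
With MC = 11 - 8y + 3y^2, P = MC on the upward-sloping part at y* = 4.
TR = 27·4 = 108. TC = 118 + 44 = 162. Profit = 108 − 162 = -$54.
Shutting down would mean losing the fixed cost of $118, so operating at a loss of $54 is better by $64.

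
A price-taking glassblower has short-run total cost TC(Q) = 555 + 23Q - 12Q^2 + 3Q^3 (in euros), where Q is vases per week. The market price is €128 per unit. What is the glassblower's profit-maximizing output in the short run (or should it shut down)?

Variable cost is VC = 23Q - 12Q^2 + 3Q^3, so AVC = VC/Q = 23 - 12Q + 3Q^2 and MC = dTC/dQ = 23 - 24Q + 9Q^2.
AVC is minimized where dAVC/dQ = -12 + 6Q = 0, at Q = 2; min AVC = 23 - 12·2 + 3·2^2 = €11.
Because €128 ≥ €11, revenue can cover variable cost; the firm operates.
Set P = MC: 128 = 23 - 24Q + 9Q^2 → -105 - 24Q + 9Q^2 = 0. The roots are Q = -7/3 and Q = 5; the profit-maximizing output is on the rising part of MC, so Q* = 5.
Check: AVC at Q = 5 is €38 ≤ P, so revenue covers variable cost.
Profit = P·Q − TC = 128·5 − 745 = -€105, a loss, but smaller than the €555 fixed cost the firm would lose by shutting down.

Produce at Q = 5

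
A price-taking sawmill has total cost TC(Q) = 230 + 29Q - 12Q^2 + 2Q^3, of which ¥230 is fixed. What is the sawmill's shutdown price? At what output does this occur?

¥11 per unit, at Q = 3

The firm shuts down when price falls below the minimum of average variable cost. AVC = VC/Q = 29 - 12Q + 2Q^2.
At the minimum of AVC, MC = AVC. MC = 29 - 24Q + 6Q^2; setting MC = AVC gives 4Q^2 - 12Q = 0, so Q = 3. min AVC = 11.
So the shutdown price is ¥11.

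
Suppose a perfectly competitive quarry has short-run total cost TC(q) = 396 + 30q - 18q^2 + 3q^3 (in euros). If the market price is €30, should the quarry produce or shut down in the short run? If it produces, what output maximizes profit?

Produce at q = 4

From TC, MC = TC'(q) = 30 - 36q + 9q^2 and AVC = VC/q = 30 - 18q + 3q^2.
AVC is minimized where dAVC/dq = -18 + 6q = 0, at q = 3; min AVC = 30 - 18·3 + 3·3^2 = €3.
P = €30 exceeds min AVC = €3, so the firm stays open.
Set P = MC: 30 = 30 - 36q + 9q^2 → -36q + 9q^2 = 0. The roots are q = 0 and q = 4; the profit-maximizing output is on the rising part of MC, so q* = 4.
Check: AVC at q = 4 is €6 ≤ P, so revenue covers variable cost.
Profit = P·q − TC = 30·4 − 420 = -€300, a loss, but smaller than the €396 fixed cost the firm would lose by shutting down.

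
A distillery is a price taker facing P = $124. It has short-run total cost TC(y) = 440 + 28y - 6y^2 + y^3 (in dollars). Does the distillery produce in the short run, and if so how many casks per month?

Produce at y = 8

From TC, MC = TC'(y) = 28 - 12y + 3y^2 and AVC = VC/y = 28 - 6y + y^2.
The AVC parabola has its vertex at y = 6/2 = 3, where AVC = 28 - 6·3 + 3^2 = $19.
P = $124 exceeds min AVC = $19, so the firm stays open.
Solving P = MC: -96 - 12y + 3y^2 = 0 ⇒ y = -4 or 8. On the upward-sloping branch, y* = 8.
Check: AVC at y = 8 is $44 ≤ P, so revenue covers variable cost.
Profit = P·y − TC = 124·8 − 792 = $200.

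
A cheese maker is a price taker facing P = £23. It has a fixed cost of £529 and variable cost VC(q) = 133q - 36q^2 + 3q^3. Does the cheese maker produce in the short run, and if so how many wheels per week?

Strip out fixed cost: VC = 133q - 36q^2 + 3q^3. Then AVC = 133 - 36q + 3q^2 and MC = 133 - 72q + 9q^2.
The AVC parabola has its vertex at q = 36/6 = 6, where AVC = 133 - 36·6 + 3·6^2 = £25.
Since P = £23 < min AVC = £25, price fails to cover variable cost at any output.
Best response: produce nothing and absorb the £529 fixed cost.

Shut down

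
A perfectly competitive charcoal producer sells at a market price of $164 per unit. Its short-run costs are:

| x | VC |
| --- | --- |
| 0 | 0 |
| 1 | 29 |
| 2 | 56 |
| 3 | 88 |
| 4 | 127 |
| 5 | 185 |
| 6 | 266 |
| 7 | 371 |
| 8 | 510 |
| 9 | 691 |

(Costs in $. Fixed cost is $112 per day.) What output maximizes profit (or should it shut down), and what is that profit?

Compute π = P·x − TC at each output: x=0: -112; x=1: 23; x=2: 160; x=3: 292; x=4: 417; x=5: 523; x=6: 606; x=7: 665; x=8: 690; x=9: 673.
Profit is maximized at x = 8. AVC there is 510/8 = $63.75 ≤ P, so producing beats shutting down (which would give -$112).

x = 8; profit = $690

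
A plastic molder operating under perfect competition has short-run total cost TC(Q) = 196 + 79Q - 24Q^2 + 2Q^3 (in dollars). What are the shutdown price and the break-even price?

AVC = 79 - 24Q + 2Q^2; minimized at Q = 6, giving min AVC = $7. That is the shutdown price.
ATC = 196/Q + 79 - 24Q + 2Q^2. Setting dATC/dQ = −196/Q^2 − 24 + 4Q = 0 gives Q = 7 (since 4·7^3 − 24·7^2 = 196).
min ATC = 196/7 + 79 − 24·7 + 2·7^2 = $37. That is the break-even price.
Between these two prices the firm operates at a loss; above $37 it earns a profit.

Shutdown price = $7; break-even price = $37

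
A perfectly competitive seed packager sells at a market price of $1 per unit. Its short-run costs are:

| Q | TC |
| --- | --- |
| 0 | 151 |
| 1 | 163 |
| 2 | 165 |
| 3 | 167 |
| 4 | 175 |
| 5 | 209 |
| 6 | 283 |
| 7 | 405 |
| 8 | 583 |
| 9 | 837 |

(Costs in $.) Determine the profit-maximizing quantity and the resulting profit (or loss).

Q = 0 (shut down); profit = -$151

Profit at each row (π = 1Q − TC): Q=0: -151; Q=1: -162; Q=2: -163; Q=3: -164; Q=4: -171; Q=5: -204; Q=6: -277; Q=7: -398; Q=8: -575; Q=9: -828.
Profit is highest at Q = 0. Equivalently, the lowest AVC in the table is 16/3 ≈ $5.33 at Q = 3, and P = $1 falls below it — price never covers variable cost, so the firm shuts down and loses only its fixed cost.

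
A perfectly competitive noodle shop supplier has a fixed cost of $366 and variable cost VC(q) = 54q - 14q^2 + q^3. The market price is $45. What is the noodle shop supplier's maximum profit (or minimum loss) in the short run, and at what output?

Profit = -$42 at q = 9

AVC = 54 - 14q + q^2 has its minimum $5 at q = 7; price $45 clears that bar, so the firm operates.
MC = 54 - 28q + 3q^2. Setting P = MC and taking the root on the rising branch gives q* = 9.
TR = 45·9 = 405. TC = 366 + 81 = 447. Profit = 405 − 447 = -$42.
Shutting down would mean losing the fixed cost of $366, so operating at a loss of $42 is better by $324.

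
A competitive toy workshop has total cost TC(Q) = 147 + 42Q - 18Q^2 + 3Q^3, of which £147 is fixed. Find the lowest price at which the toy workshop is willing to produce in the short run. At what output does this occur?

The firm shuts down when price falls below the minimum of average variable cost. AVC = VC/Q = 42 - 18Q + 3Q^2.
dAVC/dQ = -18 + 6Q = 0 gives Q = 3. min AVC = 42 - 18·3 + 3·3^2 = 15.
So the shutdown price is £15.

£15 per unit, at Q = 3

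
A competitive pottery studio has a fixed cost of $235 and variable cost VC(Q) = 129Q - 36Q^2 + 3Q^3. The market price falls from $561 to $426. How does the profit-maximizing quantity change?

Output falls from 12 to 11

AVC = 129 - 36Q + 3Q^2, minimized at Q = 6 where min AVC = $21. MC = 129 - 72Q + 9Q^2.
With P = $561 above the shutdown price, P = MC gives Q = 12.
At P = $426 ≥ min AVC, set P = MC: Q = 11. The firm stays open but cuts output.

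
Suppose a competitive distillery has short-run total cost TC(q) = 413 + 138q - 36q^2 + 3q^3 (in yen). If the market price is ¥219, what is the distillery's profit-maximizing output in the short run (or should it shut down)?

Produce at q = 9

Strip out fixed cost: VC = 138q - 36q^2 + 3q^3. Then AVC = 138 - 36q + 3q^2 and MC = 138 - 72q + 9q^2.
The AVC parabola has its vertex at q = 36/6 = 6, where AVC = 138 - 36·6 + 3·6^2 = ¥30.
Because ¥219 ≥ ¥30, revenue can cover variable cost; the firm operates.
P = MC gives -81 - 72q + 9q^2 = 0, with roots -1 and 9. Take the larger (rising MC): q* = 9.
Check: AVC at q = 9 is ¥57 ≤ P, so revenue covers variable cost.
Profit = P·q − TC = 219·9 − 926 = ¥1045.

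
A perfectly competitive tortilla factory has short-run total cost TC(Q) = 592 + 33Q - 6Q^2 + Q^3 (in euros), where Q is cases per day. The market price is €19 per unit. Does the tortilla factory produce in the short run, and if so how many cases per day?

Shut down

Strip out fixed cost: VC = 33Q - 6Q^2 + Q^3. Then AVC = 33 - 6Q + Q^2 and MC = 33 - 12Q + 3Q^2.
The AVC parabola has its vertex at Q = 6/2 = 3, where AVC = 33 - 6·3 + 3^2 = €24.
With P < min AVC (€19 < €24), every unit sold adds to the loss.
Best response: produce nothing and absorb the €592 fixed cost.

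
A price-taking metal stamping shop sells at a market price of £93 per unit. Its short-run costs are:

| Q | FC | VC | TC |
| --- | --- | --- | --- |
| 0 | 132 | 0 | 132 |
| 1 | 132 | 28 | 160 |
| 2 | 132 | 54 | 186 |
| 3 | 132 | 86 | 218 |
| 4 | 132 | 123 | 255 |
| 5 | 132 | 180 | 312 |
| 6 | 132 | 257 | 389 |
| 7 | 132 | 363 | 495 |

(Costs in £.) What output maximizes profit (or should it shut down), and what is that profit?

Compute π = P·Q − TC at each output: Q=0: -132; Q=1: -67; Q=2: 0; Q=3: 61; Q=4: 117; Q=5: 153; Q=6: 169; Q=7: 156.
Profit is maximized at Q = 6. AVC there is 257/6 = £42.83 ≤ P, so producing beats shutting down (which would give -£132).

Q = 6; profit = £169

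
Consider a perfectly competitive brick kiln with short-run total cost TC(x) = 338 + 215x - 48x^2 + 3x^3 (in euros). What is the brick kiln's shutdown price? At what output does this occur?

€23 per unit, at x = 8

The firm shuts down when price falls below the minimum of average variable cost. AVC = VC/x = 215 - 48x + 3x^2.
dAVC/dx = -48 + 6x = 0 gives x = 8. min AVC = 215 - 48·8 + 3·8^2 = 23.
For P < €23 the firm produces nothing.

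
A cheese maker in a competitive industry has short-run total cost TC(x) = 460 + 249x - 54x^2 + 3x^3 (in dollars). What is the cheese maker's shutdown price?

$6 per unit

The shutdown price is the minimum of AVC. VC = 249x - 54x^2 + 3x^3, so AVC = 249 - 54x + 3x^2.
At the minimum of AVC, MC = AVC. MC = 249 - 108x + 9x^2; setting MC = AVC gives 6x^2 - 54x = 0, so x = 9. min AVC = 6.
For P < $6 the firm produces nothing.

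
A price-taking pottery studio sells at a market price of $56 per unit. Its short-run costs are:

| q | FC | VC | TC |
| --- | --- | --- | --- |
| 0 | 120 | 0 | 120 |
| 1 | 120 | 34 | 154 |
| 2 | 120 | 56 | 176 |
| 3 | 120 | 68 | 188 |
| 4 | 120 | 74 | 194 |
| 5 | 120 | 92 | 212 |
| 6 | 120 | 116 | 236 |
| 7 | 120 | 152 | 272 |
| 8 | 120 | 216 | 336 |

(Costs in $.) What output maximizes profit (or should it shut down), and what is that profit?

q = 7; profit = $120

Compute π = P·q − TC at each output: q=0: -120; q=1: -98; q=2: -64; q=3: -20; q=4: 30; q=5: 68; q=6: 100; q=7: 120; q=8: 112.
Profit is maximized at q = 7. AVC there is 152/7 = $21.71 ≤ P, so producing beats shutting down (which would give -$120).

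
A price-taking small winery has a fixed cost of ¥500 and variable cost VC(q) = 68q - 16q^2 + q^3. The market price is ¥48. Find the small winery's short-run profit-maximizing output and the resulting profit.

AVC = 68 - 16q + q^2; min AVC = ¥4 at q = 8. Since P = ¥48 ≥ min AVC, the firm produces.
With MC = 68 - 32q + 3q^2, P = MC on the upward-sloping part at q* = 10.
TR = 48·10 = 480. TC = 500 + 80 = 580. Profit = 480 − 580 = -¥100.
That loss of ¥100 beats the ¥500 the firm would lose by shutting down; producing recovers ¥400 of fixed cost.

Profit = -¥100 at q = 10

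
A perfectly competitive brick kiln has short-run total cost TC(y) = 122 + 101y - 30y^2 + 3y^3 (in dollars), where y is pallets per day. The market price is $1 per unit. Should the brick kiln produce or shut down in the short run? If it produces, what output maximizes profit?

Shut down

Strip out fixed cost: VC = 101y - 30y^2 + 3y^3. Then AVC = 101 - 30y + 3y^2 and MC = 101 - 60y + 9y^2.
AVC is minimized where dAVC/dy = -30 + 6y = 0, at y = 5; min AVC = 101 - 30·5 + 3·5^2 = $26.
Since P = $1 < min AVC = $26, price fails to cover variable cost at any output.
The firm minimizes its loss by shutting down and losing only its fixed cost of $122.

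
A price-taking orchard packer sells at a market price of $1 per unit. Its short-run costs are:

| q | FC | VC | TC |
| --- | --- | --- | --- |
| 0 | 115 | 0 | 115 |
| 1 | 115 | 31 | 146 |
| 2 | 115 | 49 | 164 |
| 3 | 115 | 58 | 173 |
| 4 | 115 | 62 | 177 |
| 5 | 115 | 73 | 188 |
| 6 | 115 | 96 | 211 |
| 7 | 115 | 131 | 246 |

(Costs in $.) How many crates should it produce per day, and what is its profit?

q = 0 (shut down); profit = -$115

Tabulate TR − TC: q=0: -115; q=1: -145; q=2: -162; q=3: -170; q=4: -173; q=5: -183; q=6: -205; q=7: -239.
Profit is highest at q = 0. Equivalently, the lowest AVC in the table is 73/5 ≈ $14.60 at q = 5, and P = $1 falls below it — price never covers variable cost, so the firm shuts down and loses only its fixed cost.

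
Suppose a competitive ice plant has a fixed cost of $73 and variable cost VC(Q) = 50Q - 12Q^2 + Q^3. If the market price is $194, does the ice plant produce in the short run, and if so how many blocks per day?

From TC, MC = TC'(Q) = 50 - 24Q + 3Q^2 and AVC = VC/Q = 50 - 12Q + Q^2.
AVC hits its minimum where MC = AVC, at Q = 6, giving min AVC = 50 - 12·6 + 6^2 = $14.
Since P = $194 ≥ min AVC = $14, price covers variable cost and the firm should produce.
P = MC gives -144 - 24Q + 3Q^2 = 0, with roots -4 and 12. Take the larger (rising MC): Q* = 12.
Check: AVC at Q = 12 is $50 ≤ P, so revenue covers variable cost.
Profit = P·Q − TC = 194·12 − 673 = $1655.

Produce at Q = 12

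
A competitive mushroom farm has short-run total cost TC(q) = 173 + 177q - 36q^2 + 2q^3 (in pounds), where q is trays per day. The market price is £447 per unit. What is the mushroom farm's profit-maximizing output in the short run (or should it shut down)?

Produce at q = 15

From TC, MC = TC'(q) = 177 - 72q + 6q^2 and AVC = VC/q = 177 - 36q + 2q^2.
The AVC parabola has its vertex at q = 36/4 = 9, where AVC = 177 - 36·9 + 2·9^2 = £15.
Since P = £447 ≥ min AVC = £15, price covers variable cost and the firm should produce.
P = MC gives -270 - 72q + 6q^2 = 0, with roots -3 and 15. Take the larger (rising MC): q* = 15.
Check: AVC at q = 15 is £87 ≤ P, so revenue covers variable cost.
Profit = P·q − TC = 447·15 − 1478 = £5227.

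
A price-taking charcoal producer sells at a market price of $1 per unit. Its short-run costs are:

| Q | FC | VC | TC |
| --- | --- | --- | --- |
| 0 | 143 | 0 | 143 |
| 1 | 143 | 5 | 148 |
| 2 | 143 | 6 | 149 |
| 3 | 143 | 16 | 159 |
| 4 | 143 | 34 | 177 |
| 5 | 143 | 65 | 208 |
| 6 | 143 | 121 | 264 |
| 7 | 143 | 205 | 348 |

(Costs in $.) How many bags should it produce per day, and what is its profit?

Q = 0 (shut down); profit = -$143

Tabulate TR − TC: Q=0: -143; Q=1: -147; Q=2: -147; Q=3: -156; Q=4: -173; Q=5: -203; Q=6: -258; Q=7: -341.
Profit is highest at Q = 0. Equivalently, the lowest AVC in the table is 6/2 ≈ $3 at Q = 2, and P = $1 falls below it — price never covers variable cost, so the firm shuts down and loses only its fixed cost.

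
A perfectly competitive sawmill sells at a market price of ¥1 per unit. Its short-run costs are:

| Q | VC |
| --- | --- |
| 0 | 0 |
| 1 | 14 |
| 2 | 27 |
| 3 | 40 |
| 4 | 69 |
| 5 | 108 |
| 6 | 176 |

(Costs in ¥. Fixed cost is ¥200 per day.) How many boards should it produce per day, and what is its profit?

Q = 0 (shut down); profit = -¥200

Profit at each row (π = 1Q − TC): Q=0: -200; Q=1: -213; Q=2: -225; Q=3: -237; Q=4: -265; Q=5: -303; Q=6: -370.
Profit is highest at Q = 0. Equivalently, the lowest AVC in the table is 40/3 ≈ ¥13.33 at Q = 3, and P = ¥1 falls below it — price never covers variable cost, so the firm shuts down and loses only its fixed cost.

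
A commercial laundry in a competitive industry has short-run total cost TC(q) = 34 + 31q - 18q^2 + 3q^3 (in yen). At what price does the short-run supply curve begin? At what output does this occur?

The firm shuts down when price falls below the minimum of average variable cost. AVC = VC/q = 31 - 18q + 3q^2.
At the minimum of AVC, MC = AVC. MC = 31 - 36q + 9q^2; setting MC = AVC gives 6q^2 - 18q = 0, so q = 3. min AVC = 4.
The firm shuts down for any P below ¥4.

¥4 per unit, at q = 3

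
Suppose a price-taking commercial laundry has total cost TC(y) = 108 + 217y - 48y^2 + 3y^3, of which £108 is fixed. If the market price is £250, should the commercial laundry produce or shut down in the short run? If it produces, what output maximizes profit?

Variable cost is VC = 217y - 48y^2 + 3y^3, so AVC = VC/y = 217 - 48y + 3y^2 and MC = dTC/dy = 217 - 96y + 9y^2.
The AVC parabola has its vertex at y = 48/6 = 8, where AVC = 217 - 48·8 + 3·8^2 = £25.
P = £250 exceeds min AVC = £25, so the firm stays open.
Solving P = MC: -33 - 96y + 9y^2 = 0 ⇒ y = -1/3 or 11. On the upward-sloping branch, y* = 11.
Check: AVC at y = 11 is £52 ≤ P, so revenue covers variable cost.
Profit = P·y − TC = 250·11 − 680 = £2070.

Produce at y = 11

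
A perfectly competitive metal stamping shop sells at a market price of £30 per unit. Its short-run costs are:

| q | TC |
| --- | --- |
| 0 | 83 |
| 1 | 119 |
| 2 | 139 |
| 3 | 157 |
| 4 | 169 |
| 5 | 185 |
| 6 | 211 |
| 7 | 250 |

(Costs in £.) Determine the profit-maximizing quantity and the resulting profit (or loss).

q = 6; profit = -£31

Compute π = P·q − TC at each output: q=0: -83; q=1: -89; q=2: -79; q=3: -67; q=4: -49; q=5: -35; q=6: -31; q=7: -40.
Profit is maximized at q = 6. AVC there is 128/6 = £21.33 ≤ P, so producing beats shutting down (which would give -£83).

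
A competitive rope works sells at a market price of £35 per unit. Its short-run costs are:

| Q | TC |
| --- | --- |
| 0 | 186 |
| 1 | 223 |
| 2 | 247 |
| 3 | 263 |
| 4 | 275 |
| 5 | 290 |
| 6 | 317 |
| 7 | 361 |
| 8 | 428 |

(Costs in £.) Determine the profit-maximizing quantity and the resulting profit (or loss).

Compute π = P·Q − TC at each output: Q=0: -186; Q=1: -188; Q=2: -177; Q=3: -158; Q=4: -135; Q=5: -115; Q=6: -107; Q=7: -116; Q=8: -148.
Profit is maximized at Q = 6. AVC there is 131/6 = £21.83 ≤ P, so producing beats shutting down (which would give -£186).

Q = 6; profit = -£107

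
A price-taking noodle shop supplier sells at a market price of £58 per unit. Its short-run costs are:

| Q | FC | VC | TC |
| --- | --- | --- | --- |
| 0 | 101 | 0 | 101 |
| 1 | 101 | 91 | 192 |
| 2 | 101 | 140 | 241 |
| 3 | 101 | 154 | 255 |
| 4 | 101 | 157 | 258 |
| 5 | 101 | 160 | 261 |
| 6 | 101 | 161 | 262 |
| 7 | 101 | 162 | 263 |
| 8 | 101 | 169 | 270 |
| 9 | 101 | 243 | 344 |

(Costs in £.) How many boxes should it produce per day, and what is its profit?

Q = 8; profit = £194

Profit at each row (π = 58Q − TC): Q=0: -101; Q=1: -134; Q=2: -125; Q=3: -81; Q=4: -26; Q=5: 29; Q=6: 86; Q=7: 143; Q=8: 194; Q=9: 178.
Profit is maximized at Q = 8. AVC there is 169/8 = £21.12 ≤ P, so producing beats shutting down (which would give -£101).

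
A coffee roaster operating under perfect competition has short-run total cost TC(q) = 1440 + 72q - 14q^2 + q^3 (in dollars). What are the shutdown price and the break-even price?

Shutdown price = $23; break-even price = $168

AVC = 72 - 14q + q^2; minimized at q = 7, giving min AVC = $23. That is the shutdown price.
ATC = 1440/q + 72 - 14q + q^2. Setting dATC/dq = −1440/q^2 − 14 + 2q = 0 gives q = 12 (since 2·12^3 − 14·12^2 = 1440).
min ATC = 1440/12 + 72 − 14·12 + 12^2 = $168. That is the break-even price.
For $23 ≤ P < $168 the firm produces at a loss; below $23 it shuts down.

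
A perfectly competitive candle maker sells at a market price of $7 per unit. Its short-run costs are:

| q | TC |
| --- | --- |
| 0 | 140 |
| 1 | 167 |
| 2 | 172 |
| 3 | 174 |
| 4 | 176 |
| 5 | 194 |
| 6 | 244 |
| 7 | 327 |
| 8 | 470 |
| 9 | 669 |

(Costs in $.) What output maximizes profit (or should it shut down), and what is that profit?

q = 0 (shut down); profit = -$140

Compute π = P·q − TC at each output: q=0: -140; q=1: -160; q=2: -158; q=3: -153; q=4: -148; q=5: -159; q=6: -202; q=7: -278; q=8: -414; q=9: -606.
Profit is highest at q = 0. Equivalently, the lowest AVC in the table is 36/4 ≈ $9 at q = 4, and P = $7 falls below it — price never covers variable cost, so the firm shuts down and loses only its fixed cost.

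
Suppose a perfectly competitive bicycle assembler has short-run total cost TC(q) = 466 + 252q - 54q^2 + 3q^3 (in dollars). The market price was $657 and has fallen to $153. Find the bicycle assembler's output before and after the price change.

Output falls from 15 to 11

MC = 252 - 108q + 9q^2; the shutdown threshold is min AVC = $9 (at q = 9).
With P = $657 above the shutdown price, P = MC gives q = 15.
At P = $153 ≥ min AVC, set P = MC: q = 11. The firm stays open but cuts output.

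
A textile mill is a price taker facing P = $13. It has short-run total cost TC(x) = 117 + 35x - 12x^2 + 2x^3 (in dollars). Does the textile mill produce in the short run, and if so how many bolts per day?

Shut down

Strip out fixed cost: VC = 35x - 12x^2 + 2x^3. Then AVC = 35 - 12x + 2x^2 and MC = 35 - 24x + 6x^2.
The AVC parabola has its vertex at x = 12/4 = 3, where AVC = 35 - 12·3 + 2·3^2 = $17.
P = $13 lies below min AVC = $17; no output level covers variable cost.
The firm minimizes its loss by shutting down and losing only its fixed cost of $117.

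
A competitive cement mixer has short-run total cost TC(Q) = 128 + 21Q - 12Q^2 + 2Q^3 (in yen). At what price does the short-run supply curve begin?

The firm shuts down when price falls below the minimum of average variable cost. AVC = VC/Q = 21 - 12Q + 2Q^2.
At the minimum of AVC, MC = AVC. MC = 21 - 24Q + 6Q^2; setting MC = AVC gives 4Q^2 - 12Q = 0, so Q = 3. min AVC = 3.
The firm shuts down for any P below ¥3.

¥3 per unit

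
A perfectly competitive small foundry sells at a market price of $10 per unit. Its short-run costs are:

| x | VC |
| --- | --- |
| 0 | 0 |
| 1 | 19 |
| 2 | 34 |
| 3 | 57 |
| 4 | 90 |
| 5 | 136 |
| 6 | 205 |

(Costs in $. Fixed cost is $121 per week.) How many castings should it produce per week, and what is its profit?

x = 0 (shut down); profit = -$121

Tabulate TR − TC: x=0: -121; x=1: -130; x=2: -135; x=3: -148; x=4: -171; x=5: -207; x=6: -266.
Profit is highest at x = 0. Equivalently, the lowest AVC in the table is 34/2 ≈ $17 at x = 2, and P = $10 falls below it — price never covers variable cost, so the firm shuts down and loses only its fixed cost.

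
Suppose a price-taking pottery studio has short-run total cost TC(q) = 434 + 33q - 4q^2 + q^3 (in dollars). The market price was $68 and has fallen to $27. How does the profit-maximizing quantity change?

Output falls from 5 to 0 (the firm shuts down)

AVC = 33 - 4q + q^2, minimized at q = 2 where min AVC = $29. MC = 33 - 8q + 3q^2.
At P = $68 ≥ min AVC, set P = MC on the rising branch: q = 5.
At P = $27 < min AVC = $29, price no longer covers variable cost at any output, so the firm shuts down: q = 0.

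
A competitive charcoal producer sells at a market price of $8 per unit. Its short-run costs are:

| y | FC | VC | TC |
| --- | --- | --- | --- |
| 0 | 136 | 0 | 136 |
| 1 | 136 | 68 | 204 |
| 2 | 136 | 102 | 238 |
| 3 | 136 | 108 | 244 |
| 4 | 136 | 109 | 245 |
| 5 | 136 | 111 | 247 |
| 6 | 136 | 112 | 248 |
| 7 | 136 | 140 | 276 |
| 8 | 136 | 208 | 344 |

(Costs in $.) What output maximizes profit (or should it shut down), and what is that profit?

y = 0 (shut down); profit = -$136

Compute π = P·y − TC at each output: y=0: -136; y=1: -196; y=2: -222; y=3: -220; y=4: -213; y=5: -207; y=6: -200; y=7: -220; y=8: -280.
Profit is highest at y = 0. Equivalently, the lowest AVC in the table is 112/6 ≈ $18.67 at y = 6, and P = $8 falls below it — price never covers variable cost, so the firm shuts down and loses only its fixed cost.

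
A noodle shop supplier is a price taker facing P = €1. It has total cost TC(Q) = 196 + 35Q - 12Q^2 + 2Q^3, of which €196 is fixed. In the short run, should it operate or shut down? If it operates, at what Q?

Strip out fixed cost: VC = 35Q - 12Q^2 + 2Q^3. Then AVC = 35 - 12Q + 2Q^2 and MC = 35 - 24Q + 6Q^2.
AVC is minimized where dAVC/dQ = -12 + 4Q = 0, at Q = 3; min AVC = 35 - 12·3 + 2·3^2 = €17.
P = €1 lies below min AVC = €17; no output level covers variable cost.
Best response: produce nothing and absorb the €196 fixed cost.

Shut down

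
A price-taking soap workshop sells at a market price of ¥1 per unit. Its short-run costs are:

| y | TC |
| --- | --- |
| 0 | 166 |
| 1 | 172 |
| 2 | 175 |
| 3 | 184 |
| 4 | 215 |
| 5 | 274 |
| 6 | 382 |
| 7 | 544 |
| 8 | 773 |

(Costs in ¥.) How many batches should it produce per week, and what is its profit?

y = 0 (shut down); profit = -¥166

Compute π = P·y − TC at each output: y=0: -166; y=1: -171; y=2: -173; y=3: -181; y=4: -211; y=5: -269; y=6: -376; y=7: -537; y=8: -765.
Profit is highest at y = 0. Equivalently, the lowest AVC in the table is 9/2 ≈ ¥4.50 at y = 2, and P = ¥1 falls below it — price never covers variable cost, so the firm shuts down and loses only its fixed cost.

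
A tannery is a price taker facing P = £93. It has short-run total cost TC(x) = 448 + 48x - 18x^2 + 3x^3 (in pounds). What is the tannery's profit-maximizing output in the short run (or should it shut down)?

Strip out fixed cost: VC = 48x - 18x^2 + 3x^3. Then AVC = 48 - 18x + 3x^2 and MC = 48 - 36x + 9x^2.
AVC is minimized where dAVC/dx = -18 + 6x = 0, at x = 3; min AVC = 48 - 18·3 + 3·3^2 = £21.
Because £93 ≥ £21, revenue can cover variable cost; the firm operates.
P = MC gives -45 - 36x + 9x^2 = 0, with roots -1 and 5. Take the larger (rising MC): x* = 5.
Check: AVC at x = 5 is £33 ≤ P, so revenue covers variable cost.
Profit = P·x − TC = 93·5 − 613 = -£148, a loss, but smaller than the £448 fixed cost the firm would lose by shutting down.

Produce at x = 5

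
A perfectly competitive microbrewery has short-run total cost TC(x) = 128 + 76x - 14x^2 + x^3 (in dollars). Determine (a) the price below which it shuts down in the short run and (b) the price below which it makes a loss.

Shutdown price = $27; break-even price = $44

Shutdown price = min AVC. AVC = 76 - 14x + x^2, with vertex at x = 7 and minimum $27.
ATC = 128/x + 76 - 14x + x^2. Setting dATC/dx = −128/x^2 − 14 + 2x = 0 gives x = 8 (since 2·8^3 − 14·8^2 = 128).
min ATC = 128/8 + 76 − 14·8 + 8^2 = $44. That is the break-even price.
For $27 ≤ P < $44 the firm produces at a loss; below $27 it shuts down.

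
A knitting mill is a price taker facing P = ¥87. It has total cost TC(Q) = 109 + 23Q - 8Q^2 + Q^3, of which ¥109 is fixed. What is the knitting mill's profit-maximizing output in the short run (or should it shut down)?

From TC, MC = TC'(Q) = 23 - 16Q + 3Q^2 and AVC = VC/Q = 23 - 8Q + Q^2.
The AVC parabola has its vertex at Q = 8/2 = 4, where AVC = 23 - 8·4 + 4^2 = ¥7.
P = ¥87 exceeds min AVC = ¥7, so the firm stays open.
Set P = MC: 87 = 23 - 16Q + 3Q^2 → -64 - 16Q + 3Q^2 = 0. The roots are Q = -8/3 and Q = 8; the profit-maximizing output is on the rising part of MC, so Q* = 8.
Check: AVC at Q = 8 is ¥23 ≤ P, so revenue covers variable cost.
Profit = P·Q − TC = 87·8 − 293 = ¥403.

Produce at Q = 8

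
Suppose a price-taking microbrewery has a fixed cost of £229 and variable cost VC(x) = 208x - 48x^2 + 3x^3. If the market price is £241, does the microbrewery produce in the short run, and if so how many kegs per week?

Produce at x = 11

Variable cost is VC = 208x - 48x^2 + 3x^3, so AVC = VC/x = 208 - 48x + 3x^2 and MC = dTC/dx = 208 - 96x + 9x^2.
AVC hits its minimum where MC = AVC, at x = 8, giving min AVC = 208 - 48·8 + 3·8^2 = £16.
P = £241 exceeds min AVC = £16, so the firm stays open.
Solving P = MC: -33 - 96x + 9x^2 = 0 ⇒ x = -1/3 or 11. On the upward-sloping branch, x* = 11.
Check: AVC at x = 11 is £43 ≤ P, so revenue covers variable cost.
Profit = P·x − TC = 241·11 − 702 = £1949.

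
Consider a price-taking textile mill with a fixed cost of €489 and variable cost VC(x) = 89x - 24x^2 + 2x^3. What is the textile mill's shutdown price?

Short-run supply begins at min AVC. From VC = 89x - 24x^2 + 2x^3, AVC = 89 - 24x + 2x^2.
At the minimum of AVC, MC = AVC. MC = 89 - 48x + 6x^2; setting MC = AVC gives 4x^2 - 24x = 0, so x = 6. min AVC = 17.
The firm shuts down for any P below €17.

€17 per unit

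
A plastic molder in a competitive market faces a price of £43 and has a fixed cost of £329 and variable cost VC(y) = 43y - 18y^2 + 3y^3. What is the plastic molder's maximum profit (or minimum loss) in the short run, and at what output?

AVC = 43 - 18y + 3y^2 has its minimum £16 at y = 3; price £43 clears that bar, so the firm operates.
MC = 43 - 36y + 9y^2. Setting P = MC and taking the root on the rising branch gives y* = 4.
TR = 43·4 = 172. TC = 329 + 76 = 405. Profit = 172 − 405 = -£233.
By producing, the firm covers all variable cost plus £96 of fixed cost; shutting down would lose the full £329.

Profit = -£233 at y = 4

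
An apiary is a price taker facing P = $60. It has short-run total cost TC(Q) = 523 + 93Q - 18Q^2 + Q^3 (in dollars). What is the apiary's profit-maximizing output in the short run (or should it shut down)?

Variable cost is VC = 93Q - 18Q^2 + Q^3, so AVC = VC/Q = 93 - 18Q + Q^2 and MC = dTC/dQ = 93 - 36Q + 3Q^2.
AVC is minimized where dAVC/dQ = -18 + 2Q = 0, at Q = 9; min AVC = 93 - 18·9 + 9^2 = $12.
Since P = $60 ≥ min AVC = $12, price covers variable cost and the firm should produce.
Set P = MC: 60 = 93 - 36Q + 3Q^2 → 33 - 36Q + 3Q^2 = 0. The roots are Q = 1 and Q = 11; the profit-maximizing output is on the rising part of MC, so Q* = 11.
Check: AVC at Q = 11 is $16 ≤ P, so revenue covers variable cost.
Profit = P·Q − TC = 60·11 − 699 = -$39, a loss, but smaller than the $523 fixed cost the firm would lose by shutting down.

Produce at Q = 11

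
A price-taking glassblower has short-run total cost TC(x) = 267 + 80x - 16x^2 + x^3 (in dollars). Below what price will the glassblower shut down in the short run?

$16 per unit

The firm shuts down when price falls below the minimum of average variable cost. AVC = VC/x = 80 - 16x + x^2.
At the minimum of AVC, MC = AVC. MC = 80 - 32x + 3x^2; setting MC = AVC gives 2x^2 - 16x = 0, so x = 8. min AVC = 16.
The firm shuts down for any P below $16.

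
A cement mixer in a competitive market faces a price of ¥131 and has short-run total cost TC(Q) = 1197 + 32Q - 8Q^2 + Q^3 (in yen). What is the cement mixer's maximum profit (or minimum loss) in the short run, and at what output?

Profit = -¥387 at Q = 9

AVC = 32 - 8Q + Q^2 has its minimum ¥16 at Q = 4; price ¥131 clears that bar, so the firm operates.
MC = 32 - 16Q + 3Q^2. Setting P = MC and taking the root on the rising branch gives Q* = 9.
TR = 131·9 = 1179. TC = 1197 + 369 = 1566. Profit = 1179 − 1566 = -¥387.
By producing, the firm covers all variable cost plus ¥810 of fixed cost; shutting down would lose the full ¥1197.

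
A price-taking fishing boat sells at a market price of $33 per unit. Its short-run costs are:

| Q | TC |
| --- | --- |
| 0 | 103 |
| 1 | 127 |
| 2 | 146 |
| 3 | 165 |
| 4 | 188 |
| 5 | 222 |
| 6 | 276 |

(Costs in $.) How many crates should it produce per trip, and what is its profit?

Q = 4; profit = -$56

Tabulate TR − TC: Q=0: -103; Q=1: -94; Q=2: -80; Q=3: -66; Q=4: -56; Q=5: -57; Q=6: -78.
Profit is maximized at Q = 4. AVC there is 85/4 = $21.25 ≤ P, so producing beats shutting down (which would give -$103).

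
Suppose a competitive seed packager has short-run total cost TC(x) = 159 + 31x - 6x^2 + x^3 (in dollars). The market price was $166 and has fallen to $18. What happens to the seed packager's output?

AVC = 31 - 6x + x^2, minimized at x = 3 where min AVC = $22. MC = 31 - 12x + 3x^2.
At P = $166 ≥ min AVC, set P = MC on the rising branch: x = 9.
At P = $18 < min AVC = $22, price no longer covers variable cost at any output, so the firm shuts down: x = 0.

Output falls from 9 to 0 (the firm shuts down)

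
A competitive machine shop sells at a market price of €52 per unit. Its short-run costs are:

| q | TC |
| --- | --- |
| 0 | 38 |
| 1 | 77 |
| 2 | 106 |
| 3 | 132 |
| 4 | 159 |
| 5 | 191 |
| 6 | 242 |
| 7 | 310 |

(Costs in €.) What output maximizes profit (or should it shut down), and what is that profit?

Tabulate TR − TC: q=0: -38; q=1: -25; q=2: -2; q=3: 24; q=4: 49; q=5: 69; q=6: 70; q=7: 54.
Profit is maximized at q = 6. AVC there is 204/6 = €34 ≤ P, so producing beats shutting down (which would give -€38).

q = 6; profit = €70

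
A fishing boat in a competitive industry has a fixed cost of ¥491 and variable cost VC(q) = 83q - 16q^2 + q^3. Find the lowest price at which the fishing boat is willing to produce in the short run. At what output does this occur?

¥19 per unit, at q = 8

Short-run supply begins at min AVC. From VC = 83q - 16q^2 + q^3, AVC = 83 - 16q + q^2.
At the minimum of AVC, MC = AVC. MC = 83 - 32q + 3q^2; setting MC = AVC gives 2q^2 - 16q = 0, so q = 8. min AVC = 19.
So the shutdown price is ¥19.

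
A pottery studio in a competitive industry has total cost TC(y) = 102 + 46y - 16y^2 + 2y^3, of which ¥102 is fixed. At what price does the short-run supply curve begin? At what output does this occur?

¥14 per unit, at y = 4

The firm shuts down when price falls below the minimum of average variable cost. AVC = VC/y = 46 - 16y + 2y^2.
At the minimum of AVC, MC = AVC. MC = 46 - 32y + 6y^2; setting MC = AVC gives 4y^2 - 16y = 0, so y = 4. min AVC = 14.
The firm shuts down for any P below ¥14.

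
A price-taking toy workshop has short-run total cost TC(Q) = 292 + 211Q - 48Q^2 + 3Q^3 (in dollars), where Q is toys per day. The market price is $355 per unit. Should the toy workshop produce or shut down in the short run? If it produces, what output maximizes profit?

Produce at Q = 12

Strip out fixed cost: VC = 211Q - 48Q^2 + 3Q^3. Then AVC = 211 - 48Q + 3Q^2 and MC = 211 - 96Q + 9Q^2.
The AVC parabola has its vertex at Q = 48/6 = 8, where AVC = 211 - 48·8 + 3·8^2 = $19.
Because $355 ≥ $19, revenue can cover variable cost; the firm operates.
P = MC gives -144 - 96Q + 9Q^2 = 0, with roots -4/3 and 12. Take the larger (rising MC): Q* = 12.
Check: AVC at Q = 12 is $67 ≤ P, so revenue covers variable cost.
Profit = P·Q − TC = 355·12 − 1096 = $3164.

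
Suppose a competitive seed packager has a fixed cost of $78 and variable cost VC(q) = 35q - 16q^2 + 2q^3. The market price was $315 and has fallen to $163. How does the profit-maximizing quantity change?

MC = 35 - 32q + 6q^2; the shutdown threshold is min AVC = $3 (at q = 4).
At P = $315 ≥ min AVC, set P = MC on the rising branch: q = 10.
At P = $163 ≥ min AVC, set P = MC: q = 8. The firm stays open but cuts output.

Output falls from 10 to 8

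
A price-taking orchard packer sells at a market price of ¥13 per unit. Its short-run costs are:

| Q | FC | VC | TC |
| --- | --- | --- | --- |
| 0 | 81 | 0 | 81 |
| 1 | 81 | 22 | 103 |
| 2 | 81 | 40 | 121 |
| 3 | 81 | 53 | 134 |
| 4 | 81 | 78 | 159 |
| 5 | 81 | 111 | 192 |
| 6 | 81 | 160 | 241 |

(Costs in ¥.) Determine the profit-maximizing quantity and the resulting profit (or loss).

Tabulate TR − TC: Q=0: -81; Q=1: -90; Q=2: -95; Q=3: -95; Q=4: -107; Q=5: -127; Q=6: -163.
Profit is highest at Q = 0. Equivalently, the lowest AVC in the table is 53/3 ≈ ¥17.67 at Q = 3, and P = ¥13 falls below it — price never covers variable cost, so the firm shuts down and loses only its fixed cost.

Q = 0 (shut down); profit = -¥81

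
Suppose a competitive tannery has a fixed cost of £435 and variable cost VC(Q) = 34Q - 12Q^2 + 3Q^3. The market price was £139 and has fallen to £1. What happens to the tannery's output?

AVC = 34 - 12Q + 3Q^2, minimized at Q = 2 where min AVC = £22. MC = 34 - 24Q + 9Q^2.
At P = £139 ≥ min AVC, set P = MC on the rising branch: Q = 5.
At P = £1 < min AVC = £22, price no longer covers variable cost at any output, so the firm shuts down: Q = 0.

Output falls from 5 to 0 (the firm shuts down)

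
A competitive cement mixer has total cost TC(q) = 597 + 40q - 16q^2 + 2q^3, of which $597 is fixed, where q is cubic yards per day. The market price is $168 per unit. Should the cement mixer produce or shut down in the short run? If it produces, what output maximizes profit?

Produce at q = 8

From TC, MC = TC'(q) = 40 - 32q + 6q^2 and AVC = VC/q = 40 - 16q + 2q^2.
AVC is minimized where dAVC/dq = -16 + 4q = 0, at q = 4; min AVC = 40 - 16·4 + 2·4^2 = $8.
Since P = $168 ≥ min AVC = $8, price covers variable cost and the firm should produce.
Set P = MC: 168 = 40 - 32q + 6q^2 → -128 - 32q + 6q^2 = 0. The roots are q = -8/3 and q = 8; the profit-maximizing output is on the rising part of MC, so q* = 8.
Check: AVC at q = 8 is $40 ≤ P, so revenue covers variable cost.
Profit = P·q − TC = 168·8 − 917 = $427.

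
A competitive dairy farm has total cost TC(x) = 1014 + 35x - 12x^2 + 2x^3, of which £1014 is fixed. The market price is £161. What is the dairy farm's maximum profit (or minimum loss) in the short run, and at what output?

AVC = 35 - 12x + 2x^2 has its minimum £17 at x = 3; price £161 clears that bar, so the firm operates.
MC = 35 - 24x + 6x^2. Setting P = MC and taking the root on the rising branch gives x* = 7.
TR = 161·7 = 1127. TC = 1014 + 343 = 1357. Profit = 1127 − 1357 = -£230.
Shutting down would mean losing the fixed cost of £1014, so operating at a loss of £230 is better by £784.

Profit = -£230 at x = 7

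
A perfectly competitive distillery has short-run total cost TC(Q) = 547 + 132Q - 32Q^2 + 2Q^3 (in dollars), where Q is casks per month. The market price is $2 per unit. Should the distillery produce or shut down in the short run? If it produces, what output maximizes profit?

Strip out fixed cost: VC = 132Q - 32Q^2 + 2Q^3. Then AVC = 132 - 32Q + 2Q^2 and MC = 132 - 64Q + 6Q^2.
AVC is minimized where dAVC/dQ = -32 + 4Q = 0, at Q = 8; min AVC = 132 - 32·8 + 2·8^2 = $4.
P = $2 lies below min AVC = $4; no output level covers variable cost.
Best response: produce nothing and absorb the $547 fixed cost.

Shut down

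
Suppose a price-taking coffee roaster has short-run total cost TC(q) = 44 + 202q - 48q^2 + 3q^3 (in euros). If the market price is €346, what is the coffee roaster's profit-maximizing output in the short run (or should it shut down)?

Produce at q = 12

Variable cost is VC = 202q - 48q^2 + 3q^3, so AVC = VC/q = 202 - 48q + 3q^2 and MC = dTC/dq = 202 - 96q + 9q^2.
AVC is minimized where dAVC/dq = -48 + 6q = 0, at q = 8; min AVC = 202 - 48·8 + 3·8^2 = €10.
Because €346 ≥ €10, revenue can cover variable cost; the firm operates.
Set P = MC: 346 = 202 - 96q + 9q^2 → -144 - 96q + 9q^2 = 0. The roots are q = -4/3 and q = 12; the profit-maximizing output is on the rising part of MC, so q* = 12.
Check: AVC at q = 12 is €58 ≤ P, so revenue covers variable cost.
Profit = P·q − TC = 346·12 − 740 = €3412.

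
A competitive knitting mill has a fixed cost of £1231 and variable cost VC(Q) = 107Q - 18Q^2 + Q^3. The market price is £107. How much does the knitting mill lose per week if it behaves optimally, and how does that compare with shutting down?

AVC = 107 - 18Q + Q^2; min AVC = £26 at Q = 9. Since P = £107 ≥ min AVC, the firm produces.
With MC = 107 - 36Q + 3Q^2, P = MC on the upward-sloping part at Q* = 12.
TR = 107·12 = 1284. TC = 1231 + 420 = 1651. Profit = 1284 − 1651 = -£367.
Shutting down would mean losing the fixed cost of £1231, so operating at a loss of £367 is better by £864.

Profit = -£367 at Q = 12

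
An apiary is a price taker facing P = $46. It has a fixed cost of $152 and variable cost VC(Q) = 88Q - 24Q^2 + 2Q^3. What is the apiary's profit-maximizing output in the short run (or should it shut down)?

From TC, MC = TC'(Q) = 88 - 48Q + 6Q^2 and AVC = VC/Q = 88 - 24Q + 2Q^2.
AVC is minimized where dAVC/dQ = -24 + 4Q = 0, at Q = 6; min AVC = 88 - 24·6 + 2·6^2 = $16.
P = $46 exceeds min AVC = $16, so the firm stays open.
Set P = MC: 46 = 88 - 48Q + 6Q^2 → 42 - 48Q + 6Q^2 = 0. The roots are Q = 1 and Q = 7; the profit-maximizing output is on the rising part of MC, so Q* = 7.
Check: AVC at Q = 7 is $18 ≤ P, so revenue covers variable cost.
Profit = P·Q − TC = 46·7 − 278 = $44.

Produce at Q = 7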